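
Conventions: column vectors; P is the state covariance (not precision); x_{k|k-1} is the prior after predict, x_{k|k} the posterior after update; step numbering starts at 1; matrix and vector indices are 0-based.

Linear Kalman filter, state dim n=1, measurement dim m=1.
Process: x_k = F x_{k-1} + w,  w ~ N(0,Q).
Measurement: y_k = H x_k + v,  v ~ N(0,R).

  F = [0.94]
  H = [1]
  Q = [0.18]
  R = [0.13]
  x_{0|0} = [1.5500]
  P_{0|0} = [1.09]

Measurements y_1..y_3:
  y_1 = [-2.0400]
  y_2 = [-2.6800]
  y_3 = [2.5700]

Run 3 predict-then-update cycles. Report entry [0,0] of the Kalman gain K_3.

step 1: x^-=[1.4570]  P^-=[1.1431]  S=[1.2731]  K=[0.8979]  nu=[-3.4970]  x^+=[-1.6829]  P^+=[0.1167]
step 2: x^-=[-1.5819]  P^-=[0.2831]  S=[0.4131]  K=[0.6853]  nu=[-1.0981]  x^+=[-2.3345]  P^+=[0.0891]
step 3: x^-=[-2.1944]  P^-=[0.2587]  S=[0.3887]  K=[0.6656]  nu=[4.7644]  x^+=[0.9766]  P^+=[0.0865]

K[0,0] = 0.6656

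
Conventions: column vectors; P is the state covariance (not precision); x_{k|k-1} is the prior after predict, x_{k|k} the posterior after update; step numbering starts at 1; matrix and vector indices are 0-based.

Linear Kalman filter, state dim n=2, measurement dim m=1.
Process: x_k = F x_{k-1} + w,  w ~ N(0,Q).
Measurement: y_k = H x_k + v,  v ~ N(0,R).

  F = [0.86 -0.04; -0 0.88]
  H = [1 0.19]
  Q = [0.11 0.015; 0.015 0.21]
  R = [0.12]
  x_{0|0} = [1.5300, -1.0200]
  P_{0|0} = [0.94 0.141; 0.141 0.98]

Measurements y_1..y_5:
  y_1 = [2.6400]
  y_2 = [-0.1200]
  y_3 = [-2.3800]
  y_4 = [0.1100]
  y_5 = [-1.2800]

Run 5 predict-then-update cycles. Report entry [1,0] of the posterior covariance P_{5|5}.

P_post[1,0] = -0.1559

step 1: x^-=[1.3566, -0.8976]  P^-=[0.7971 0.0872; 0.0872 0.9689]  S=[0.9852]  K=[0.8259; 0.2754]  nu=[1.4539]  x^+=[2.5574, -0.4972]  P^+=[0.1251 -0.1369; -0.1369 0.8942]
step 2: x^-=[2.2192, -0.4375]  P^-=[0.2134 -0.1200; -0.1200 0.9025]  S=[0.3203]  K=[0.5949; 0.1605]  nu=[-2.2561]  x^+=[0.8771, -0.7997]  P^+=[0.1000 -0.1506; -0.1506 0.8942]
step 3: x^-=[0.7863, -0.7038]  P^-=[0.1958 -0.1305; -0.1305 0.9025]  S=[0.2988]  K=[0.5723; 0.1372]  nu=[-3.0326]  x^+=[-0.9492, -1.1198]  P^+=[0.0979 -0.1539; -0.1539 0.8969]
step 4: x^-=[-0.7715, -0.9855]  P^-=[0.1944 -0.1331; -0.1331 0.9045]  S=[0.2965]  K=[0.5705; 0.1308]  nu=[1.0687]  x^+=[-0.1618, -0.8457]  P^+=[0.0979 -0.1552; -0.1552 0.8994]
step 5: x^-=[-0.1053, -0.7442]  P^-=[0.1946 -0.1341; -0.1341 0.9065]  S=[0.2963]  K=[0.5706; 0.1287]  nu=[-1.0333]  x^+=[-0.6949, -0.8771]  P^+=[0.0981 -0.1559; -0.1559 0.9016]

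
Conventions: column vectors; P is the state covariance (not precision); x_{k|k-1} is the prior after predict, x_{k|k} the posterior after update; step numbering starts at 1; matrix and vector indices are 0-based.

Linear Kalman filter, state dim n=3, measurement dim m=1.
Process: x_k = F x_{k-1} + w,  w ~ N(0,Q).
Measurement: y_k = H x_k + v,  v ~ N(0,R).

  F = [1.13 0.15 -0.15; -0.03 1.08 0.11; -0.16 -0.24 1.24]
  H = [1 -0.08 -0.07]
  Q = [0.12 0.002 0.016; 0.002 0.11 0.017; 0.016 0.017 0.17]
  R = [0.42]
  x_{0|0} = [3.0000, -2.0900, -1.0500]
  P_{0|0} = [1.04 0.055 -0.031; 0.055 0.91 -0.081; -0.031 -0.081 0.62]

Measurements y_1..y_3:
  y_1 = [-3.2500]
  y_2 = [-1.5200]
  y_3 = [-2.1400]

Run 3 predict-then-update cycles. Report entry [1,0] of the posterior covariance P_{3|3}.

step 1: x^-=[3.2340, -2.4627, -1.2804]  P^-=[1.5152 0.1786 -0.3985; 0.1786 1.1573 -0.2431; -0.3985 -0.2431 1.2671]  S=[1.9733]  K=[0.7747; 0.0522; -0.2370]  nu=[-6.7706]  x^+=[-2.0115, -2.8162, 0.3245]  P^+=[0.3308 0.0988 -0.0361; 0.0988 1.1519 -0.2186; -0.0361 -0.2186 1.1562]
step 2: x^-=[-2.7441, -2.9455, 1.4002]  P^-=[0.6499 0.3056 -0.4295; 0.3056 1.4097 -0.4237; -0.4295 -0.4237 2.1746]  S=[1.0960]  K=[0.5980; 0.2030; -0.4998]  nu=[1.0865]  x^+=[-2.0943, -2.7250, 0.8571]  P^+=[0.2579 0.1725 -0.1019; 0.1725 1.3646 -0.3125; -0.1019 -0.3125 1.9008]
step 3: x^-=[-2.9039, -2.7858, 2.0519]  P^-=[0.6298 0.4251 -0.6988; 0.4251 1.6401 -0.5094; -0.6988 -0.5094 3.4176]  S=[1.1012]  K=[0.5855; 0.2993; -0.8148]  nu=[0.6847]  x^+=[-2.5030, -2.5809, 1.4940]  P^+=[0.2523 0.2321 -0.1734; 0.2321 1.5415 -0.2409; -0.1734 -0.2409 2.6865]

P_post[1,0] = 0.2321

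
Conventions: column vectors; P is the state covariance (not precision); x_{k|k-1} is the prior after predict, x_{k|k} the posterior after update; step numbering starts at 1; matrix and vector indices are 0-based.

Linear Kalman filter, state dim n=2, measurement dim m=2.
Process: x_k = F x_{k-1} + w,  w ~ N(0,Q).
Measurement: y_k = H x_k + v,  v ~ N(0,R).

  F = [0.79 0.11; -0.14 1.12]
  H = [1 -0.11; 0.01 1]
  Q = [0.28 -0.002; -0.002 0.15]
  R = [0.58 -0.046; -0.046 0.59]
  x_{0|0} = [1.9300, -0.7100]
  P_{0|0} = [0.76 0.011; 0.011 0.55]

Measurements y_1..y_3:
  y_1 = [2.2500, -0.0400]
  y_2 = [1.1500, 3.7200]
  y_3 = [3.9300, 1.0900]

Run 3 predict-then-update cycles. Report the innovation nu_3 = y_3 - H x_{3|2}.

step 1: x^-=[1.4466, -1.0654]  P^-=[0.7629 -0.0087; -0.0087 0.8514]  S=[1.3551 -0.1407; -0.1407 1.4413]  K=[0.5694 0.0548; -0.0144 0.5892]  nu=[0.6862, 1.0109]  x^+=[1.8927, -0.4796]  P^+=[0.3280 0.0029; 0.0029 0.3483]
step 2: x^-=[1.4425, -0.8021]  P^-=[0.4894 0.0071; 0.0071 0.5924]  S=[1.0750 -0.0991; -0.0991 1.1826]  K=[0.4590 0.0487; -0.0078 0.5003]  nu=[-0.3807, 4.5077]  x^+=[1.4871, 1.4563]  P^+=[0.2645 0.0049; 0.0049 0.2955]
step 3: x^-=[1.3350, 1.4228]  P^-=[0.4495 0.0094; 0.0094 0.5243]  S=[1.0338 -0.0897; -0.0897 1.1146]  K=[0.4380 0.0478; -0.0058 0.4700]  nu=[2.7515, -0.3462]  x^+=[2.5236, 1.2440]  P^+=[0.2524 0.0055; 0.0055 0.2775]

innov = [2.7515, -0.3462]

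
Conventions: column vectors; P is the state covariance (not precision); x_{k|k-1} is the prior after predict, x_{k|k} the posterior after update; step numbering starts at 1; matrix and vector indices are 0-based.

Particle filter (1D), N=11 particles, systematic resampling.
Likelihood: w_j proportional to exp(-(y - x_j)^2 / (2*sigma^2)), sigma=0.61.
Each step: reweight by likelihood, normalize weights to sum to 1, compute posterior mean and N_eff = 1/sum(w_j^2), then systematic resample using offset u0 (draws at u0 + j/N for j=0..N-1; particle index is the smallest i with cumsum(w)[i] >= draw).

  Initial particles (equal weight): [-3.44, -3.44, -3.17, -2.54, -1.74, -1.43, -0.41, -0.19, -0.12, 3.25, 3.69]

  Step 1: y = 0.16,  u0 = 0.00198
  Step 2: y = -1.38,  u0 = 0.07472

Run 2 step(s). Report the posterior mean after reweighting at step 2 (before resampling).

post_mean = -0.7479

step 1: w=[0.0000, 0.0000, 0.0000, 0.0000, 0.0032, 0.0137, 0.2653, 0.3482, 0.3695, 0.0000, 0.0000]  mean=-0.2446  Neff=3.0453  idx=[4, 6, 6, 6, 7, 7, 7, 8, 8, 8, 8]
step 2: w=[0.3221, 0.1083, 0.1083, 0.1083, 0.0572, 0.0572, 0.0572, 0.0454, 0.0454, 0.0454, 0.0454]  mean=-0.7479  Neff=6.3717  idx=[0, 0, 0, 1, 2, 2, 3, 5, 6, 8, 10]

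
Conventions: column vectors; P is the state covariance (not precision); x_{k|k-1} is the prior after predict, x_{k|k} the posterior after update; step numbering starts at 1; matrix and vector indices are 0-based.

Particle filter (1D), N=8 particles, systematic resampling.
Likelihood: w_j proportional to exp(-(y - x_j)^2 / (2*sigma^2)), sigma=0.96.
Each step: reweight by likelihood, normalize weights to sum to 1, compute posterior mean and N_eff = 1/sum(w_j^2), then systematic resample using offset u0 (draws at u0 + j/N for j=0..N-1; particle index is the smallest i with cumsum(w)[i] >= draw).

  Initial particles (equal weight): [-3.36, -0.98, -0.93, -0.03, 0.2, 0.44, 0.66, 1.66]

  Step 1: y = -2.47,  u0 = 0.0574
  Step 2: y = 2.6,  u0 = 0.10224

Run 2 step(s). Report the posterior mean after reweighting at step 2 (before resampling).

post_mean = -0.9526

step 1: w=[0.4996, 0.2302, 0.2121, 0.0304, 0.0161, 0.0078, 0.0038, 0.0001]  mean=-2.0933  Neff=2.8663  idx=[0, 0, 0, 0, 1, 1, 2, 2]
step 2: w=[0.0000, 0.0000, 0.0000, 0.0000, 0.2260, 0.2260, 0.2740, 0.2740]  mean=-0.9526  Neff=3.9634  idx=[4, 5, 5, 6, 6, 7, 7, 7]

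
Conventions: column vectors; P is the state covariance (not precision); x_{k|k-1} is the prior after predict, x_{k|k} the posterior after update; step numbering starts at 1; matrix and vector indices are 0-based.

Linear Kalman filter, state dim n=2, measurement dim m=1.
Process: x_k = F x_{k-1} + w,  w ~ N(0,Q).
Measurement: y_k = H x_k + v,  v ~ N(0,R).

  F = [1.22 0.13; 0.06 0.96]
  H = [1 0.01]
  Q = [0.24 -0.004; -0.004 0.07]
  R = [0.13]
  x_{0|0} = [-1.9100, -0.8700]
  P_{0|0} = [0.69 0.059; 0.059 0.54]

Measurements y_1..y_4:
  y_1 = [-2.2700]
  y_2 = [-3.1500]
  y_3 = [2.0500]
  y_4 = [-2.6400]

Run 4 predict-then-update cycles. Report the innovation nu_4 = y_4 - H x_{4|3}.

step 1: x^-=[-2.4433, -0.9498]  P^-=[1.2948 0.1835; 0.1835 0.5769]  S=[1.4286]  K=[0.9077; 0.1325]  nu=[0.1828]  x^+=[-2.2774, -0.9256]  P^+=[0.1179 0.0117; 0.0117 0.5519]
step 2: x^-=[-2.8987, -1.0252]  P^-=[0.4285 0.0873; 0.0873 0.5804]  S=[0.5603]  K=[0.7663; 0.1662]  nu=[-0.2410]  x^+=[-3.0834, -1.0653]  P^+=[0.0995 0.0160; 0.0160 0.5649]
step 3: x^-=[-3.9003, -1.2077]  P^-=[0.4026 0.0926; 0.0926 0.5928]  S=[0.5346]  K=[0.7550; 0.1843]  nu=[5.9623]  x^+=[0.6011, -0.1088]  P^+=[0.0980 0.0182; 0.0182 0.5747]
step 4: x^-=[0.7192, -0.0684]  P^-=[0.4013 0.0964; 0.0964 0.6021]  S=[0.5333]  K=[0.7543; 0.1920]  nu=[-3.3585]  x^+=[-1.8142, -0.7132]  P^+=[0.0979 0.0191; 0.0191 0.5824]

innov = [-3.3585]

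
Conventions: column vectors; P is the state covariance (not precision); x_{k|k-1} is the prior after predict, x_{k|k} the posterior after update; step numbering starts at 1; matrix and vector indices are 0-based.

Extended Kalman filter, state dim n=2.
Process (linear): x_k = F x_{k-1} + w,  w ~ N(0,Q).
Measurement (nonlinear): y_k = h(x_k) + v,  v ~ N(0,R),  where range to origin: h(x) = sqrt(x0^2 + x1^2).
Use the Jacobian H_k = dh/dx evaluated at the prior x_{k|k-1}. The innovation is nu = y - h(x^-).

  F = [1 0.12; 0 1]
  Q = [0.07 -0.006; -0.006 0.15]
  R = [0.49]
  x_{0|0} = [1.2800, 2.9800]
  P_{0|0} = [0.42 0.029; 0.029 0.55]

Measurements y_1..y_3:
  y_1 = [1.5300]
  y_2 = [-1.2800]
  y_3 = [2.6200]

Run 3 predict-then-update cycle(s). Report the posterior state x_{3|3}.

step 1: x^-=[1.6376, 2.9800]  P^-=[0.5049 0.0890; 0.0890 0.7000]  H_jac=[0.4816 0.8764]  S=[1.2199]  K=[0.2633; 0.5380]  nu=[-1.8703]  x^+=[1.1452, 1.9737]  P^+=[0.4203 -0.0838; -0.0838 0.3469]
step 2: x^-=[1.3821, 1.9737]  P^-=[0.4752 -0.0482; -0.0482 0.4969]  H_jac=[0.5736 0.8191]  S=[0.9345]  K=[0.2495; 0.4060]  nu=[-3.6895]  x^+=[0.4616, 0.4759]  P^+=[0.4171 -0.1428; -0.1428 0.3428]
step 3: x^-=[0.5187, 0.4759]  P^-=[0.4577 -0.1077; -0.1077 0.4928]  H_jac=[0.7369 0.6760]  S=[0.8565]  K=[0.3088; 0.2963]  nu=[1.9161]  x^+=[1.1105, 1.0437]  P^+=[0.3760 -0.1861; -0.1861 0.4176]

x_post = [1.1105, 1.0437]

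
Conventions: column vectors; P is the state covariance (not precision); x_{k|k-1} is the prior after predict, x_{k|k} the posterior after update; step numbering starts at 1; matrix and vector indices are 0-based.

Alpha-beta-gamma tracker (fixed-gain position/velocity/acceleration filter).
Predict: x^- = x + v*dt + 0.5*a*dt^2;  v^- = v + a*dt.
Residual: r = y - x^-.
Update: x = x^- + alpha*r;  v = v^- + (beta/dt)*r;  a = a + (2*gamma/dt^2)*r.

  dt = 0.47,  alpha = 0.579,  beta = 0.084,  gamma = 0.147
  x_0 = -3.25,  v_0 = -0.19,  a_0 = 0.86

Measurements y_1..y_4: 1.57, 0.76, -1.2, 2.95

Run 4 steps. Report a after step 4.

a_post = -1.0259

step 1: x_pred=-3.2443  r=4.8143  x^+=-0.4568  v^+=1.0746  a^+=7.2675
step 2: x_pred=0.8509  r=-0.0909  x^+=0.7983  v^+=4.4741  a^+=7.1464
step 3: x_pred=3.6904  r=-4.8904  x^+=0.8589  v^+=6.9589  a^+=0.6377
step 4: x_pred=4.2000  r=-1.2500  x^+=3.4762  v^+=7.0352  a^+=-1.0259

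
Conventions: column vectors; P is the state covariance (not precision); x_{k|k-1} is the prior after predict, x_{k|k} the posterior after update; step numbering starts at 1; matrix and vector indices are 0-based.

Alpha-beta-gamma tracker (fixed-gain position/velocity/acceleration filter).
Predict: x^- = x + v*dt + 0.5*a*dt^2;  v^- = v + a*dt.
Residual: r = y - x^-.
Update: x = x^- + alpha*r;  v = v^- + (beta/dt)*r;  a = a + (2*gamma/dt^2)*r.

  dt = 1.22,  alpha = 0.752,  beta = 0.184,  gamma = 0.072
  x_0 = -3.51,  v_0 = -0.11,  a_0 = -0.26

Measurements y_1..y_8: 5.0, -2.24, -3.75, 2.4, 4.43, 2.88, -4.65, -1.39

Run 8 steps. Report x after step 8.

step 1: x_pred=-3.8377  r=8.8377  x^+=2.8083  v^+=0.9057  a^+=0.5950
step 2: x_pred=4.3560  r=-6.5960  x^+=-0.6042  v^+=0.6368  a^+=-0.0431
step 3: x_pred=0.1406  r=-3.8906  x^+=-2.7851  v^+=-0.0026  a^+=-0.4195
step 4: x_pred=-3.1005  r=5.5005  x^+=1.0359  v^+=0.3152  a^+=0.1126
step 5: x_pred=1.5042  r=2.9258  x^+=3.7044  v^+=0.8938  a^+=0.3957
step 6: x_pred=5.0894  r=-2.2094  x^+=3.4279  v^+=1.0434  a^+=0.1819
step 7: x_pred=4.8362  r=-9.4862  x^+=-2.2974  v^+=-0.1654  a^+=-0.7358
step 8: x_pred=-3.0468  r=1.6568  x^+=-1.8009  v^+=-0.8132  a^+=-0.5755

x_post = -1.8009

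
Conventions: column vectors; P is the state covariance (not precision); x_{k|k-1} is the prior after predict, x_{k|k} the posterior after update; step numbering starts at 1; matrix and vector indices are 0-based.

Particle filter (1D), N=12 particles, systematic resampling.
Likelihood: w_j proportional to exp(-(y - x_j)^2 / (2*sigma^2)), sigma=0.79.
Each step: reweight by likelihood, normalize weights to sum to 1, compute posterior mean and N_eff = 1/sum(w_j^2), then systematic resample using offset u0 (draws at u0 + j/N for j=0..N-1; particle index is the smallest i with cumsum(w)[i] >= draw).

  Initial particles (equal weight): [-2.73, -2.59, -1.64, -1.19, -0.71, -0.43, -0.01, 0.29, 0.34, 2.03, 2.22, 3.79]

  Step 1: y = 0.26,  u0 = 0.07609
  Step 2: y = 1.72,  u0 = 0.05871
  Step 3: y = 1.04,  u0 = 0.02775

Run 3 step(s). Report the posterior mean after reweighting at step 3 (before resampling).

step 1: w=[0.0002, 0.0003, 0.0124, 0.0416, 0.1055, 0.1531, 0.2114, 0.2240, 0.2230, 0.0182, 0.0103, 0.0000]  mean=-0.0133  Neff=5.5107  idx=[4, 4, 5, 6, 6, 6, 7, 7, 7, 8, 8, 10]
step 2: w=[0.0041, 0.0041, 0.0115, 0.0423, 0.0423, 0.0423, 0.0903, 0.0903, 0.0903, 0.1011, 0.1011, 0.3804]  mean=0.9799  Neff=5.1238  idx=[3, 5, 6, 7, 8, 9, 10, 11, 11, 11, 11, 11]
step 3: w=[0.0722, 0.0722, 0.1112, 0.1112, 0.1112, 0.1179, 0.1179, 0.0572, 0.0572, 0.0572, 0.0572, 0.0572]  mean=0.8106  Neff=10.9028  idx=[0, 1, 2, 3, 3, 4, 5, 6, 6, 8, 9, 11]

post_mean = 0.8106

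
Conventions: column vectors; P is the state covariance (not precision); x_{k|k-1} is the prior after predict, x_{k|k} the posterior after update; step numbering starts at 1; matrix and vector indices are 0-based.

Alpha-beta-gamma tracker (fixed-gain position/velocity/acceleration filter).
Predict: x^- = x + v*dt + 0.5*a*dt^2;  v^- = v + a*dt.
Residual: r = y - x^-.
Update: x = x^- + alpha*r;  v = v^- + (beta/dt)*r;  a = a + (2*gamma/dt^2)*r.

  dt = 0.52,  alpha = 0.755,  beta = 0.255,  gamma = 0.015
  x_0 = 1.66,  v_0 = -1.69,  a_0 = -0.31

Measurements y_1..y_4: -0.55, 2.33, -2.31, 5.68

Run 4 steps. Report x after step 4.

x_post = 3.5989

step 1: x_pred=0.7393  r=-1.2893  x^+=-0.2341  v^+=-2.4834  a^+=-0.4530
step 2: x_pred=-1.5868  r=3.9168  x^+=1.3704  v^+=-0.7983  a^+=-0.0185
step 3: x_pred=0.9528  r=-3.2628  x^+=-1.5106  v^+=-2.4079  a^+=-0.3805
step 4: x_pred=-2.8142  r=8.4942  x^+=3.5989  v^+=1.5596  a^+=0.5619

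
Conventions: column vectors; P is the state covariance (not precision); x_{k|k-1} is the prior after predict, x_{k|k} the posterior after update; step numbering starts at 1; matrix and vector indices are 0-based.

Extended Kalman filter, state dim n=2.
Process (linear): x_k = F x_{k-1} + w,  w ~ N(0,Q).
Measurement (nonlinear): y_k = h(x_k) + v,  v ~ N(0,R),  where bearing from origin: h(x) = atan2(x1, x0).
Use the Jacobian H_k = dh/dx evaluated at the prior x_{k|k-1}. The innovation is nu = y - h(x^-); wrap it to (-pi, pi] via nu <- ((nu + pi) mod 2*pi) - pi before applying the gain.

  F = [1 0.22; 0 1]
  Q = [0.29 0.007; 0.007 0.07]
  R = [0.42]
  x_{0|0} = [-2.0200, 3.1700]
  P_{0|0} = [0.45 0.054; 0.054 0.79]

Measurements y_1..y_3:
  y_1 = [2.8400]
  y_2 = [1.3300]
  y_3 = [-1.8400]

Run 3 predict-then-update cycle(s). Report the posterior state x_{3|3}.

step 1: x^-=[-1.3226, 3.1700]  P^-=[0.8020 0.2348; 0.2348 0.8600]  H_jac=[-0.2687 -0.1121]  S=[0.5028]  K=[-0.4809; -0.3172]  nu=[0.8739]  x^+=[-1.7429, 2.8928]  P^+=[0.6857 0.1581; 0.1581 0.8094]
step 2: x^-=[-1.1064, 2.8928]  P^-=[1.0845 0.3432; 0.3432 0.8794]  H_jac=[-0.3016 -0.1153]  S=[0.5542]  K=[-0.6615; -0.3698]  nu=[-0.6061]  x^+=[-0.7055, 3.1169]  P^+=[0.8419 0.2076; 0.2076 0.8036]
step 3: x^-=[-0.0198, 3.1169]  P^-=[1.2622 0.3914; 0.3914 0.8736]  H_jac=[-0.3208 -0.0020]  S=[0.5504]  K=[-0.7371; -0.2314]  nu=[2.8661]  x^+=[-2.1323, 2.4538]  P^+=[0.9631 0.2975; 0.2975 0.8442]

x_post = [-2.1323, 2.4538]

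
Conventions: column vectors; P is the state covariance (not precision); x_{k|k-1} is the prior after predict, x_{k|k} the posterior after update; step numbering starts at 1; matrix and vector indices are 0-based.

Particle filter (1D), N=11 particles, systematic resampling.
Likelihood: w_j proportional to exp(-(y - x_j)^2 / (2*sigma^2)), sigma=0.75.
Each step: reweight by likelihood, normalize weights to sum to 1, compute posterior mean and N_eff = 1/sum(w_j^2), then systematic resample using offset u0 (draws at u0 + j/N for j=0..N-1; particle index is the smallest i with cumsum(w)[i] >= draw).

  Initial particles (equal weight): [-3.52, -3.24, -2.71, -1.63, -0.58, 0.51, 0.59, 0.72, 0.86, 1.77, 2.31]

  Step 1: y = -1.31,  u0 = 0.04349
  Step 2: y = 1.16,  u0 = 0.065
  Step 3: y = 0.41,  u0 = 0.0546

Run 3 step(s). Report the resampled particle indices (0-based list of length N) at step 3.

resampled_idx = [1, 2, 3, 4, 5, 6, 7, 7, 8, 9, 10]

step 1: w=[0.0069, 0.0193, 0.0924, 0.4819, 0.3287, 0.0278, 0.0213, 0.0135, 0.0080, 0.0001, 0.0000]  mean=-1.2697  Neff=2.8511  idx=[2, 3, 3, 3, 3, 3, 3, 4, 4, 4, 5]
step 2: w=[0.0000, 0.0011, 0.0011, 0.0011, 0.0011, 0.0011, 0.0011, 0.0756, 0.0756, 0.0756, 0.7664]  mean=0.2485  Neff=1.6540  idx=[7, 8, 10, 10, 10, 10, 10, 10, 10, 10, 10]
step 3: w=[0.0429, 0.0429, 0.1016, 0.1016, 0.1016, 0.1016, 0.1016, 0.1016, 0.1016, 0.1016, 0.1016]  mean=0.4165  Neff=10.3577  idx=[1, 2, 3, 4, 5, 6, 7, 7, 8, 9, 10]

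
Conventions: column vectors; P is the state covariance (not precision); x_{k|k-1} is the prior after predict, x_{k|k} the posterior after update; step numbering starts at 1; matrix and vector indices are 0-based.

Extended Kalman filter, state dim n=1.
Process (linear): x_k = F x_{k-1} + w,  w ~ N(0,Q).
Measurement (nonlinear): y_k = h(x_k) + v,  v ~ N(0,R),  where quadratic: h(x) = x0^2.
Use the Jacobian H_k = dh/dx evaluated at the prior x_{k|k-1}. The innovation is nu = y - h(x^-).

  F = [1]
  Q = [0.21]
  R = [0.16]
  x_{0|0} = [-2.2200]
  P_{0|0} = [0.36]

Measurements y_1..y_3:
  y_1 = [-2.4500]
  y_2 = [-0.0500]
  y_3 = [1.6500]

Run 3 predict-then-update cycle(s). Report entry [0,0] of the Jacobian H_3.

step 1: x^-=[-2.2200]  P^-=[0.5700]  H_jac=[-4.4400]  S=[11.3968]  K=[-0.2221]  nu=[-7.3784]  x^+=[-0.5815]  P^+=[0.0080]
step 2: x^-=[-0.5815]  P^-=[0.2180]  H_jac=[-1.1631]  S=[0.4549]  K=[-0.5574]  nu=[-0.3882]  x^+=[-0.3652]  P^+=[0.0767]
step 3: x^-=[-0.3652]  P^-=[0.2867]  H_jac=[-0.7303]  S=[0.3129]  K=[-0.6691]  nu=[1.5167]  x^+=[-1.3800]  P^+=[0.1466]

H_jac[0,0] = -0.7303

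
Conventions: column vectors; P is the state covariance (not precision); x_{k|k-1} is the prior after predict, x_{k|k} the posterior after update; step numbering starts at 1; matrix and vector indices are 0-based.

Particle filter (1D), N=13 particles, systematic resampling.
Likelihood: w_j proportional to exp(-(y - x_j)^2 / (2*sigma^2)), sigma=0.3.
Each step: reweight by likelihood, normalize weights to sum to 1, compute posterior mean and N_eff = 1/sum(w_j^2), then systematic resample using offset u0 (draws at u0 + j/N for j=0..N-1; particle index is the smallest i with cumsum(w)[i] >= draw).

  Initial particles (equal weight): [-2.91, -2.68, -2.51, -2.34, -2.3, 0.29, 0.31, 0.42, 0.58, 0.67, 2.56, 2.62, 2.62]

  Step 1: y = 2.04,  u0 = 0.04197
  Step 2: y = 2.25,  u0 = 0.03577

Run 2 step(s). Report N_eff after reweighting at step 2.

step 1: w=[0.0000, 0.0000, 0.0000, 0.0000, 0.0000, 0.0000, 0.0000, 0.0000, 0.0000, 0.0001, 0.4191, 0.2904, 0.2904]  mean=2.5947  Neff=2.9043  idx=[10, 10, 10, 10, 10, 11, 11, 11, 11, 12, 12, 12, 12]
step 2: w=[0.0879, 0.0879, 0.0879, 0.0879, 0.0879, 0.0701, 0.0701, 0.0701, 0.0701, 0.0701, 0.0701, 0.0701, 0.0701]  mean=2.5936  Neff=12.8368  idx=[0, 1, 2, 3, 3, 4, 5, 6, 8, 9, 10, 11, 12]

N_eff = 12.8368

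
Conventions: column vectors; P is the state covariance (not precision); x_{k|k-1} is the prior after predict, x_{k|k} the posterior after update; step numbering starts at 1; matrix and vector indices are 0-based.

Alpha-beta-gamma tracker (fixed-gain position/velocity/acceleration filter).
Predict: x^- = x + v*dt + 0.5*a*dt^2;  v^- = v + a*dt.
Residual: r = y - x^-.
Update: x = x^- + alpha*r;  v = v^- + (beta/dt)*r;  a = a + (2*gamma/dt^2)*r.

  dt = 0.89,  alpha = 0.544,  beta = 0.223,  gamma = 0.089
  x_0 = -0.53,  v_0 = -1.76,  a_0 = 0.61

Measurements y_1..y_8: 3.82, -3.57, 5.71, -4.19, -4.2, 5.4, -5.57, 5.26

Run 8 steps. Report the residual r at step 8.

resid = 9.3872

step 1: x_pred=-1.8548  r=5.6748  x^+=1.2323  v^+=0.2048  a^+=1.8852
step 2: x_pred=2.1612  r=-5.7312  x^+=-0.9566  v^+=0.4466  a^+=0.5973
step 3: x_pred=-0.3225  r=6.0325  x^+=2.9592  v^+=2.4898  a^+=1.9529
step 4: x_pred=5.9485  r=-10.1385  x^+=0.4332  v^+=1.6876  a^+=-0.3254
step 5: x_pred=1.8062  r=-6.0062  x^+=-1.4612  v^+=-0.1070  a^+=-1.6751
step 6: x_pred=-2.2198  r=7.6198  x^+=1.9254  v^+=0.3114  a^+=0.0372
step 7: x_pred=2.2173  r=-7.7873  x^+=-2.0190  v^+=-1.6066  a^+=-1.7127
step 8: x_pred=-4.1272  r=9.3872  x^+=0.9794  v^+=-0.7789  a^+=0.3968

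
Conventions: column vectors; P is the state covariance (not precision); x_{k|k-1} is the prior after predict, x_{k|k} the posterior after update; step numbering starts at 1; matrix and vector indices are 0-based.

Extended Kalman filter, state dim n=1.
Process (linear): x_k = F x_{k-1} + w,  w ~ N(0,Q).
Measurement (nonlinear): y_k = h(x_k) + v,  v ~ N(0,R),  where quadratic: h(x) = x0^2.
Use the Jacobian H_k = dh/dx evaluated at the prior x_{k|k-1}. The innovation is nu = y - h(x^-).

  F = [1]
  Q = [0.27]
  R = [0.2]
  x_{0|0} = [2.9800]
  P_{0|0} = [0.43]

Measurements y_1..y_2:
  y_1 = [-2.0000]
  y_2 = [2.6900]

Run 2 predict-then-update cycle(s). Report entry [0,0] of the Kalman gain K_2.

K[0,0] = 0.3776

step 1: x^-=[2.9800]  P^-=[0.7000]  H_jac=[5.9600]  S=[25.0651]  K=[0.1664]  nu=[-10.8804]  x^+=[1.1690]  P^+=[0.0056]
step 2: x^-=[1.1690]  P^-=[0.2756]  H_jac=[2.3380]  S=[1.7064]  K=[0.3776]  nu=[1.3234]  x^+=[1.6687]  P^+=[0.0323]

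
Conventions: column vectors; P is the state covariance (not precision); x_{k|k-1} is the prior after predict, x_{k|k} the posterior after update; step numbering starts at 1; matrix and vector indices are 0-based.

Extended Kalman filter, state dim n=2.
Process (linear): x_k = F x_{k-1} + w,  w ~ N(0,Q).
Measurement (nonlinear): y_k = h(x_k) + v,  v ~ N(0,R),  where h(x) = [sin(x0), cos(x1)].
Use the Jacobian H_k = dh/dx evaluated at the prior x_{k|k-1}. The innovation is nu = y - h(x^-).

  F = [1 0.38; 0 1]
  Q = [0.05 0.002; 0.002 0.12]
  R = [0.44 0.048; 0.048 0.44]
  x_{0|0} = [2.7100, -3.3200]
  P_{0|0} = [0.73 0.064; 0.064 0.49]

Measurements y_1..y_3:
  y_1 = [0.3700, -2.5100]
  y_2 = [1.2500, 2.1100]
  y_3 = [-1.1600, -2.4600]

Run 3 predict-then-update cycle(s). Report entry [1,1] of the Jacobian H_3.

H_jac[1,1] = 0.7502

step 1: x^-=[1.4484, -3.3200]  P^-=[0.8994 0.2522; 0.2522 0.6100]  H_jac=[0.1221 0.0000; 0.0000 -0.1775]  S=[0.4534 0.0425; 0.0425 0.4592]  K=[0.2535 -0.1209; 0.0908 -0.2441]  nu=[-0.6225, -1.5259]  x^+=[1.4751, -3.0040]  P^+=[0.8661 0.2313; 0.2313 0.5808]
step 2: x^-=[0.3336, -3.0040]  P^-=[1.1758 0.4540; 0.4540 0.7008]  H_jac=[0.9449 0.0000; 0.0000 0.1372]  S=[1.4897 0.1068; 0.1068 0.4532]  K=[0.7486 -0.0391; 0.2774 0.1467]  nu=[0.9226, 3.1005]  x^+=[0.9031, -2.2932]  P^+=[0.3466 0.1366; 0.1366 0.5677]
step 3: x^-=[0.0316, -2.2932]  P^-=[0.5824 0.3544; 0.3544 0.6877]  H_jac=[0.9995 0.0000; 0.0000 0.7502]  S=[1.0218 0.3137; 0.3137 0.8270]  K=[0.5331 0.1192; 0.1755 0.5572]  nu=[-1.1916, -1.7988]  x^+=[-0.8181, -3.5047]  P^+=[0.2404 0.1040; 0.1040 0.3380]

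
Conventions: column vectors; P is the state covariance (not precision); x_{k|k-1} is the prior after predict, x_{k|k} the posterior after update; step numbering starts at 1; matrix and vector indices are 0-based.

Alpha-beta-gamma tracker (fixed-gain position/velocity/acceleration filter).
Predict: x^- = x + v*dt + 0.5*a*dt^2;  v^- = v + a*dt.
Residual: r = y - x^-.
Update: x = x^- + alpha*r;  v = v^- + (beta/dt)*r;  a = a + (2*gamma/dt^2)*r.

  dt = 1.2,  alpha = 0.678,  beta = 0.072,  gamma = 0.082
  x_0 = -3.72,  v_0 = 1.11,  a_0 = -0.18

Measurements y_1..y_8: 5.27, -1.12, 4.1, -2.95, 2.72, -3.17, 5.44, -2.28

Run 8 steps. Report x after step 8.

x_post = -1.4530

step 1: x_pred=-2.5176  r=7.7876  x^+=2.7624  v^+=1.3613  a^+=0.7069
step 2: x_pred=4.9049  r=-6.0249  x^+=0.8200  v^+=1.8481  a^+=0.0208
step 3: x_pred=3.0526  r=1.0474  x^+=3.7627  v^+=1.9358  a^+=0.1400
step 4: x_pred=6.1866  r=-9.1366  x^+=-0.0080  v^+=1.5557  a^+=-0.9005
step 5: x_pred=1.2104  r=1.5096  x^+=2.2339  v^+=0.5656  a^+=-0.7286
step 6: x_pred=2.3881  r=-5.5581  x^+=-1.3803  v^+=-0.6422  a^+=-1.3616
step 7: x_pred=-3.1312  r=8.5712  x^+=2.6801  v^+=-1.7618  a^+=-0.3854
step 8: x_pred=0.2884  r=-2.5684  x^+=-1.4530  v^+=-2.3784  a^+=-0.6779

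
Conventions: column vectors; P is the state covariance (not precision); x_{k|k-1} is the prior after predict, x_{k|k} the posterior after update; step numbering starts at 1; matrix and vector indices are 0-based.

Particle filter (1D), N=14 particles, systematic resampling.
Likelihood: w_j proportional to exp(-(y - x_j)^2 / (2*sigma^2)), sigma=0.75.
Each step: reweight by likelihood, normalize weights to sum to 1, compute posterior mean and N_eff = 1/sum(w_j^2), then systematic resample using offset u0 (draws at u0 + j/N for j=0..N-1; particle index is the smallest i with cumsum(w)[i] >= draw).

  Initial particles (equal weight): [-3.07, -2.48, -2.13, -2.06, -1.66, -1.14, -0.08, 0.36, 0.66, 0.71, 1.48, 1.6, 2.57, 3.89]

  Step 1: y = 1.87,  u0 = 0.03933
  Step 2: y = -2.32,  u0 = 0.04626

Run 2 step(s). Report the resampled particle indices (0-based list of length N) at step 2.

step 1: w=[0.0000, 0.0000, 0.0000, 0.0000, 0.0000, 0.0001, 0.0106, 0.0409, 0.0844, 0.0938, 0.2709, 0.2906, 0.2006, 0.0082]  mean=1.5495  Neff=4.6332  idx=[7, 8, 9, 10, 10, 10, 10, 11, 11, 11, 11, 12, 12, 12]
step 2: w=[0.7146, 0.1580, 0.1209, 0.0011, 0.0011, 0.0011, 0.0011, 0.0005, 0.0005, 0.0005, 0.0005, 0.0000, 0.0000, 0.0000]  mean=0.4572  Neff=1.8174  idx=[0, 0, 0, 0, 0, 0, 0, 0, 0, 0, 1, 1, 2, 2]

resampled_idx = [0, 0, 0, 0, 0, 0, 0, 0, 0, 0, 1, 1, 2, 2]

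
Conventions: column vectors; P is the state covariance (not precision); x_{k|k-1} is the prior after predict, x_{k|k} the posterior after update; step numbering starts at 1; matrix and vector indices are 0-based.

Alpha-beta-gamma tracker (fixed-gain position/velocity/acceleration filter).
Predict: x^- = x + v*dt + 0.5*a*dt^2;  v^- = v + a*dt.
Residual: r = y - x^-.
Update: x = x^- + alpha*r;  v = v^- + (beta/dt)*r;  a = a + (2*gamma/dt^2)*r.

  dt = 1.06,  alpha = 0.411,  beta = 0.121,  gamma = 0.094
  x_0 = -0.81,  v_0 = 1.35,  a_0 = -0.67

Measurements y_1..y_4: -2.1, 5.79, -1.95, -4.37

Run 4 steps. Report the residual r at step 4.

resid = -3.9691

step 1: x_pred=0.2446  r=-2.3446  x^+=-0.7190  v^+=0.3722  a^+=-1.0623
step 2: x_pred=-0.9213  r=6.7113  x^+=1.8370  v^+=0.0122  a^+=0.0606
step 3: x_pred=1.8841  r=-3.8341  x^+=0.3083  v^+=-0.3611  a^+=-0.5809
step 4: x_pred=-0.4009  r=-3.9691  x^+=-2.0322  v^+=-1.4299  a^+=-1.2450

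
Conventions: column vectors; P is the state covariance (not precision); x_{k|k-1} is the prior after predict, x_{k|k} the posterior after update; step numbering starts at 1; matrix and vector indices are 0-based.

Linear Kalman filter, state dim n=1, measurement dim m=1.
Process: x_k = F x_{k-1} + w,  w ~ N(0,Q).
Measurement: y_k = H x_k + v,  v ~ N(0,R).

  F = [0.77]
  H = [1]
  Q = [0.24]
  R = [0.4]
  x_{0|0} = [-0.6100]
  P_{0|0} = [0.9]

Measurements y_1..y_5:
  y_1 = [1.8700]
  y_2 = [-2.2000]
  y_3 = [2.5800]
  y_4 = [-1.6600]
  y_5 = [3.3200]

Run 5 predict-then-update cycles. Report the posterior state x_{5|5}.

x_post = [1.3913]

step 1: x^-=[-0.4697]  P^-=[0.7736]  S=[1.1736]  K=[0.6592]  nu=[2.3397]  x^+=[1.0726]  P^+=[0.2637]
step 2: x^-=[0.8259]  P^-=[0.3963]  S=[0.7963]  K=[0.4977]  nu=[-3.0259]  x^+=[-0.6801]  P^+=[0.1991]
step 3: x^-=[-0.5237]  P^-=[0.3580]  S=[0.7580]  K=[0.4723]  nu=[3.1037]  x^+=[0.9423]  P^+=[0.1889]
step 4: x^-=[0.7255]  P^-=[0.3520]  S=[0.7520]  K=[0.4681]  nu=[-2.3855]  x^+=[-0.3911]  P^+=[0.1872]
step 5: x^-=[-0.3012]  P^-=[0.3510]  S=[0.7510]  K=[0.4674]  nu=[3.6212]  x^+=[1.3913]  P^+=[0.1870]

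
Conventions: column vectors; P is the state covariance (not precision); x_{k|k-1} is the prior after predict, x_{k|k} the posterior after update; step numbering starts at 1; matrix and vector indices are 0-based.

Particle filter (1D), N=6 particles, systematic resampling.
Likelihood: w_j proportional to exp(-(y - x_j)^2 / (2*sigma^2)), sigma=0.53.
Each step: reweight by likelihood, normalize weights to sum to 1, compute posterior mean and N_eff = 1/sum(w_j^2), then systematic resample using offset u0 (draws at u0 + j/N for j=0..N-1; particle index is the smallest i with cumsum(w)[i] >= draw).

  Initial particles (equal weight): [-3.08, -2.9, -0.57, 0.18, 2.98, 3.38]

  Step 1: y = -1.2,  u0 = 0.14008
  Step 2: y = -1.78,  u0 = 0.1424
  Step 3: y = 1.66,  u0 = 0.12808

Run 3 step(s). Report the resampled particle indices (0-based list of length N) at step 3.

step 1: w=[0.0035, 0.0109, 0.9226, 0.0630, 0.0000, 0.0000]  mean=-0.5568  Neff=1.1692  idx=[2, 2, 2, 2, 2, 3]
step 2: w=[0.1994, 0.1994, 0.1994, 0.1994, 0.1994, 0.0029]  mean=-0.5678  Neff=5.0289  idx=[0, 1, 2, 3, 4, 4]
step 3: w=[0.1667, 0.1667, 0.1667, 0.1667, 0.1667, 0.1667]  mean=-0.5700  Neff=6.0000  idx=[0, 1, 2, 3, 4, 5]

resampled_idx = [0, 1, 2, 3, 4, 5]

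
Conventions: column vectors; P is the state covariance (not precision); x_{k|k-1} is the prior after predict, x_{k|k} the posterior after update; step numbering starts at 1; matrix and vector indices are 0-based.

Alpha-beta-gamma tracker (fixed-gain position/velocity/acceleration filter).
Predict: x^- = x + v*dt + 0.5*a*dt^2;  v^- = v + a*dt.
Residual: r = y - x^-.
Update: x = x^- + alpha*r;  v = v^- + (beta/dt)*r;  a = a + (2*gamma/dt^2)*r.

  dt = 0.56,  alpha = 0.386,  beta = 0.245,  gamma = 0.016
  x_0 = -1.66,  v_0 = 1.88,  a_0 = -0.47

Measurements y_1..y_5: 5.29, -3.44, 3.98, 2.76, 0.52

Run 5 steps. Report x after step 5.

step 1: x_pred=-0.6809  r=5.9709  x^+=1.6239  v^+=4.2291  a^+=0.1393
step 2: x_pred=4.0140  r=-7.4540  x^+=1.1367  v^+=1.0459  a^+=-0.6213
step 3: x_pred=1.6250  r=2.3550  x^+=2.5341  v^+=1.7283  a^+=-0.3810
step 4: x_pred=3.4422  r=-0.6822  x^+=3.1788  v^+=1.2165  a^+=-0.4506
step 5: x_pred=3.7894  r=-3.2694  x^+=2.5274  v^+=-0.4663  a^+=-0.7843

x_post = 2.5274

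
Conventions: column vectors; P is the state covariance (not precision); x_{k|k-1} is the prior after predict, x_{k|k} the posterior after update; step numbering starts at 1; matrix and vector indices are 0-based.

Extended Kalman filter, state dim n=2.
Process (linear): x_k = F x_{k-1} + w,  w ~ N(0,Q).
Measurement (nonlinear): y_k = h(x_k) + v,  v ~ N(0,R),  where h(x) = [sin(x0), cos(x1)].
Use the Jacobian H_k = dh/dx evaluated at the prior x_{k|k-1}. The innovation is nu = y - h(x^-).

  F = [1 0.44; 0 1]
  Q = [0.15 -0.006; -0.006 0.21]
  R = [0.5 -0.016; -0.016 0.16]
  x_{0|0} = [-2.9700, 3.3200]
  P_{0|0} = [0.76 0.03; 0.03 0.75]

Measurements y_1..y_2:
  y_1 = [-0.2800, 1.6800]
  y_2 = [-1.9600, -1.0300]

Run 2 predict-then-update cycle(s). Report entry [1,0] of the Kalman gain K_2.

step 1: x^-=[-1.5092, 3.3200]  P^-=[1.0816 0.3540; 0.3540 0.9600]  H_jac=[0.0616 0.0000; 0.0000 0.1775]  S=[0.5041 -0.0121; -0.0121 0.1902]  K=[0.1402 0.3392; 0.0649 0.8997]  nu=[0.7181, 2.6641]  x^+=[-0.5049, 5.7635]  P^+=[1.0510 0.2932; 0.2932 0.8053]
step 2: x^-=[2.0311, 5.7635]  P^-=[1.6148 0.6415; 0.6415 1.0153]  H_jac=[-0.4442 0.0000; 0.0000 0.4966]  S=[0.8186 -0.1575; -0.1575 0.4104]  K=[-0.7848 0.4750; -0.1206 1.1823]  nu=[-2.8559, -1.8980]  x^+=[3.3708, 3.8639]  P^+=[0.9006 0.1783; 0.1783 0.3848]

K[1,0] = -0.1206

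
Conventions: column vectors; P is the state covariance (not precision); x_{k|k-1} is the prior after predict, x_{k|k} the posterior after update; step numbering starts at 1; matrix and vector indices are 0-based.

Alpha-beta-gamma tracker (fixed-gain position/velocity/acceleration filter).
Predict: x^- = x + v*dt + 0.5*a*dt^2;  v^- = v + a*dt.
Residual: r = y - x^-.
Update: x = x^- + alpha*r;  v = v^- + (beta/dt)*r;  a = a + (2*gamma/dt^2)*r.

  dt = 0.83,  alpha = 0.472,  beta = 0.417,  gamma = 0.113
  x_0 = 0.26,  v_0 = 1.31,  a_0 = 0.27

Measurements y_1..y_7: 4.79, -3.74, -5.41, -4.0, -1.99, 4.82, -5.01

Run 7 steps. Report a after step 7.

a_post = 2.9580

step 1: x_pred=1.4403  r=3.3497  x^+=3.0214  v^+=3.2170  a^+=1.3689
step 2: x_pred=6.1630  r=-9.9030  x^+=1.4888  v^+=-0.6222  a^+=-1.8799
step 3: x_pred=0.3249  r=-5.7349  x^+=-2.3820  v^+=-5.0637  a^+=-3.7613
step 4: x_pred=-7.8804  r=3.8804  x^+=-6.0489  v^+=-6.2360  a^+=-2.4882
step 5: x_pred=-12.0818  r=10.0918  x^+=-7.3185  v^+=-3.2310  a^+=0.8225
step 6: x_pred=-9.7169  r=14.5369  x^+=-2.8555  v^+=4.7551  a^+=5.5914
step 7: x_pred=3.0172  r=-8.0272  x^+=-0.7716  v^+=5.3631  a^+=2.9580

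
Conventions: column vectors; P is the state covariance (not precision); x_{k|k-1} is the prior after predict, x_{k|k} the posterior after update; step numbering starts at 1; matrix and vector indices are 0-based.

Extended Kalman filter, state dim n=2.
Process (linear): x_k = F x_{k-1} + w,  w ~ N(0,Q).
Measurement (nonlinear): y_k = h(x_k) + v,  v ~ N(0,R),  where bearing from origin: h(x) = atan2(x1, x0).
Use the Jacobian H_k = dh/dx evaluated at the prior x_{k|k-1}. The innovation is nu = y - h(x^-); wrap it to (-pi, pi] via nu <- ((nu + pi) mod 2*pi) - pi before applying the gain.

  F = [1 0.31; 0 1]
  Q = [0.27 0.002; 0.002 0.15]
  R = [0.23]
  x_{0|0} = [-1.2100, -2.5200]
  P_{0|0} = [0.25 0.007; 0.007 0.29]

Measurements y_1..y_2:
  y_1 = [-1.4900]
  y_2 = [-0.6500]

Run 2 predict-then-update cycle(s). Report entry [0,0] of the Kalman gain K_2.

step 1: x^-=[-1.9912, -2.5200]  P^-=[0.5522 0.0989; 0.0989 0.4400]  H_jac=[0.2443 -0.1930]  S=[0.2700]  K=[0.4289; -0.2251]  nu=[0.7495]  x^+=[-1.6697, -2.6887]  P^+=[0.5025 0.1250; 0.1250 0.4263]
step 2: x^-=[-2.5032, -2.6887]  P^-=[0.8910 0.2591; 0.2591 0.5763]  H_jac=[0.1992 -0.1855]  S=[0.2660]  K=[0.4866; -0.2078]  nu=[1.6705]  x^+=[-1.6904, -3.0358]  P^+=[0.8280 0.2860; 0.2860 0.5648]

K[0,0] = 0.4866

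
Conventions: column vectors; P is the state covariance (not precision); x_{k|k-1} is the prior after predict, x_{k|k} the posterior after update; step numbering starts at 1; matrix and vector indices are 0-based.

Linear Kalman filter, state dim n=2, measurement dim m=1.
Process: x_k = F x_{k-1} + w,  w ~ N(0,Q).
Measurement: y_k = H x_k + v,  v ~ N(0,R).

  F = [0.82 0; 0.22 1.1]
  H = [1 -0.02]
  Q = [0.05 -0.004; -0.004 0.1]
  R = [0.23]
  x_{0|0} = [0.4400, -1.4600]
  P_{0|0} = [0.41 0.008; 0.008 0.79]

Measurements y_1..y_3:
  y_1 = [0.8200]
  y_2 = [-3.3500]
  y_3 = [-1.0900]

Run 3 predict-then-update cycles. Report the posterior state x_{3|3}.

x_post = [-0.9036, -2.2294]

step 1: x^-=[0.3608, -1.5092]  P^-=[0.3257 0.0772; 0.0772 1.0796]  S=[0.5530]  K=[0.5861; 0.1005]  nu=[0.4290]  x^+=[0.6123, -1.4661]  P^+=[0.1357 0.0446; 0.0446 1.0740]
step 2: x^-=[0.5020, -1.4780]  P^-=[0.1412 0.0607; 0.0607 1.4277]  S=[0.3694]  K=[0.3791; 0.0870]  nu=[-3.8816]  x^+=[-0.9694, -1.8159]  P^+=[0.0882 0.0485; 0.0485 1.4249]
step 3: x^-=[-0.7949, -2.2107]  P^-=[0.1093 0.0557; 0.0557 1.8519]  S=[0.3378]  K=[0.3202; 0.0552]  nu=[-0.3393]  x^+=[-0.9036, -2.2294]  P^+=[0.0746 0.0497; 0.0497 1.8509]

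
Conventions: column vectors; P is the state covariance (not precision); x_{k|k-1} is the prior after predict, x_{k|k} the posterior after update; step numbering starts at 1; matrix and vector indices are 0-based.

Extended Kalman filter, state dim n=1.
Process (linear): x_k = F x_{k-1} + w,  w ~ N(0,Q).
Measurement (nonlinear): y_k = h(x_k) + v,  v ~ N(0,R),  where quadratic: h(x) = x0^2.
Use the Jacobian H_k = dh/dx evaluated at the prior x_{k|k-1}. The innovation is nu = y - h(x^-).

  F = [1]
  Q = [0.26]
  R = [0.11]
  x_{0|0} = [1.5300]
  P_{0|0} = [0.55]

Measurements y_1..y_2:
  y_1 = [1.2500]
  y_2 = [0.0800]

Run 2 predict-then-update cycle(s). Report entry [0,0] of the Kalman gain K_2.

K[0,0] = 0.3954

step 1: x^-=[1.5300]  P^-=[0.8100]  H_jac=[3.0600]  S=[7.6945]  K=[0.3221]  nu=[-1.0909]  x^+=[1.1786]  P^+=[0.0116]
step 2: x^-=[1.1786]  P^-=[0.2716]  H_jac=[2.3572]  S=[1.6190]  K=[0.3954]  nu=[-1.3091]  x^+=[0.6610]  P^+=[0.0185]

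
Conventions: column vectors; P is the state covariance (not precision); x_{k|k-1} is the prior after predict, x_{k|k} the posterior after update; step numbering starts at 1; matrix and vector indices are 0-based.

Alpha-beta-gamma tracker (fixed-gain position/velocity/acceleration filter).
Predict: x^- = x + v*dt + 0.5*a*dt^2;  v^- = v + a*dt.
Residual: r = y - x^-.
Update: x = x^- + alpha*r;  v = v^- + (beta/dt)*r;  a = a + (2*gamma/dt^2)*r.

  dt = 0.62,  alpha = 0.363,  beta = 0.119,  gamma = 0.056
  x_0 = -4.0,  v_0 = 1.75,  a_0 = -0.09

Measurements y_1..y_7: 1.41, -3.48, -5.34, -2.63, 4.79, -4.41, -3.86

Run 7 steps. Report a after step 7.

a_post = -2.0479

step 1: x_pred=-2.9323  r=4.3423  x^+=-1.3560  v^+=2.5276  a^+=1.1752
step 2: x_pred=0.4370  r=-3.9170  x^+=-0.9849  v^+=2.5045  a^+=0.0339
step 3: x_pred=0.5744  r=-5.9144  x^+=-1.5725  v^+=1.3903  a^+=-1.6893
step 4: x_pred=-1.0352  r=-1.5948  x^+=-1.6141  v^+=0.0368  a^+=-2.1540
step 5: x_pred=-2.0053  r=6.7953  x^+=0.4614  v^+=0.0056  a^+=-0.1741
step 6: x_pred=0.4314  r=-4.8414  x^+=-1.3260  v^+=-1.0315  a^+=-1.5847
step 7: x_pred=-2.2701  r=-1.5899  x^+=-2.8472  v^+=-2.3192  a^+=-2.0479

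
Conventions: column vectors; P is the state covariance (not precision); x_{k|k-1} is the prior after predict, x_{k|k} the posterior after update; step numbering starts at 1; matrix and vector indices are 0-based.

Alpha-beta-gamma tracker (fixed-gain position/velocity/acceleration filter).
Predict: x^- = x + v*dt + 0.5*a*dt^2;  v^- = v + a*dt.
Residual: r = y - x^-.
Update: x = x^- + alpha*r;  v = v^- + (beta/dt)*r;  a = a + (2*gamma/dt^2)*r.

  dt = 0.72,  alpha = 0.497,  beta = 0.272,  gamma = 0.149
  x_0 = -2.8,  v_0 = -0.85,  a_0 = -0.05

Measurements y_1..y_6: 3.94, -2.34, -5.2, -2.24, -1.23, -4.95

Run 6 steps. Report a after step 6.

step 1: x_pred=-3.4250  r=7.3650  x^+=0.2354  v^+=1.8963  a^+=4.1837
step 2: x_pred=2.6852  r=-5.0252  x^+=0.1877  v^+=3.0102  a^+=1.2950
step 3: x_pred=2.6907  r=-7.8907  x^+=-1.2310  v^+=0.9617  a^+=-3.2409
step 4: x_pred=-1.3786  r=-0.8614  x^+=-1.8067  v^+=-1.6972  a^+=-3.7361
step 5: x_pred=-3.9971  r=2.7671  x^+=-2.6219  v^+=-3.3418  a^+=-2.1454
step 6: x_pred=-5.5840  r=0.6340  x^+=-5.2689  v^+=-4.6470  a^+=-1.7809

a_post = -1.7809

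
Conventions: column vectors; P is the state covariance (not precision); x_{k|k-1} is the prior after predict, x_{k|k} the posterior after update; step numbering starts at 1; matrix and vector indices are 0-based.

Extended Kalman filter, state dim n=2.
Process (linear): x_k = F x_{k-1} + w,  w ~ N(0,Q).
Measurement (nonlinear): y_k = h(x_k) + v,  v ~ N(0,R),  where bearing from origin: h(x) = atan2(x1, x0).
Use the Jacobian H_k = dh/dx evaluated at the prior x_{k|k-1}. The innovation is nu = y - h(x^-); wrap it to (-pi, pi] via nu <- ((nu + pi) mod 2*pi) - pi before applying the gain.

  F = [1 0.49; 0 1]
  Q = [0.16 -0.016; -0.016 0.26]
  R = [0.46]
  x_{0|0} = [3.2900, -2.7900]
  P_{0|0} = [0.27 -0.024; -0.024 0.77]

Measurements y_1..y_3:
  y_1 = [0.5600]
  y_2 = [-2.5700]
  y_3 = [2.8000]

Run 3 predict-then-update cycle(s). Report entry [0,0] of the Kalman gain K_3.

K[0,0] = 0.6037

step 1: x^-=[1.9229, -2.7900]  P^-=[0.5914 0.3373; 0.3373 1.0300]  H_jac=[0.2430 0.1675]  S=[0.5513]  K=[0.3631; 0.4616]  nu=[1.5273]  x^+=[2.4775, -2.0850]  P^+=[0.5187 0.2449; 0.2449 0.9125]
step 2: x^-=[1.4559, -2.0850]  P^-=[1.1378 0.6760; 0.6760 1.1725]  H_jac=[0.3224 0.2251]  S=[0.7358]  K=[0.7053; 0.6550]  nu=[-1.6088]  x^+=[0.3212, -3.1387]  P^+=[0.7717 0.3361; 0.3361 0.8569]
step 3: x^-=[-1.2168, -3.1387]  P^-=[1.4668 0.7400; 0.7400 1.1169]  H_jac=[0.2770 -0.1074]  S=[0.5414]  K=[0.6037; 0.1571]  nu=[-1.5426]  x^+=[-2.1479, -3.3809]  P^+=[1.2695 0.6886; 0.6886 1.1035]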